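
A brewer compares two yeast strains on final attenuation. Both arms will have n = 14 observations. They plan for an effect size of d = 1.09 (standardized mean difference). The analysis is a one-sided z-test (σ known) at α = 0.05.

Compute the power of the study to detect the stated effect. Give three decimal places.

Power ≈ 0.892

Noncentrality parameter: δ = d·√(n/2) = 1.09 × √(14/2) = 2.8839
One-sided α = 0.05 → critical value z_{0.05} = 1.645.
Power = Φ(δ − 1.645) = Φ(1.239) = 0.8923.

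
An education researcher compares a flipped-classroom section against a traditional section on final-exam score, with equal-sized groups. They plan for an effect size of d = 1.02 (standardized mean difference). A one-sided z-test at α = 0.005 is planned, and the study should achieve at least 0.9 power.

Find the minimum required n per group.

For power 0.9 need Φ(δ − z_{0.005}) = 0.9, so δ = z_{0.005} + z_{0.10} = 2.576 + 1.282 = 3.857.
δ = d·√(n/2) ⇒ n = 2(δ/d)² = 2 × (3.857 / 1.02)² = 28.60.
Round up to the next whole unit.

n = 29 per group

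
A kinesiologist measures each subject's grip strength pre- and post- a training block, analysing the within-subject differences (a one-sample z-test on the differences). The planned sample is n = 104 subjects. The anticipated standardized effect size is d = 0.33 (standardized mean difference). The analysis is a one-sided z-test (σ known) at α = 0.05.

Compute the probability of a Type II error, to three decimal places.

Noncentrality parameter: λ = d·√n = 0.33 × √104 = 3.3654
Critical value for a one-sided test at α = 0.05: z_α = 1.645.
Power = P(Z > 1.645 − λ) = Φ(1.720) = 0.9573.
Type II error: β = 1 − power = 1 − 0.9573 = 0.0427.

β ≈ 0.043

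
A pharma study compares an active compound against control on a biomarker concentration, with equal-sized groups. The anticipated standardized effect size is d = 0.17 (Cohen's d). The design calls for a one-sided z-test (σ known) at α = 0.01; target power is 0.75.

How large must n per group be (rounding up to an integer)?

Set Φ(δ − 2.326) = 0.75; then δ − 2.326 = Φ⁻¹(0.75) = 0.674, giving δ = 3.001.
δ = d·√(n/2) ⇒ n = 2(δ/d)² = 2 × (3.001 / 0.17)² = 623.19.
Rounding up, n = 624 per group.

n = 624 per group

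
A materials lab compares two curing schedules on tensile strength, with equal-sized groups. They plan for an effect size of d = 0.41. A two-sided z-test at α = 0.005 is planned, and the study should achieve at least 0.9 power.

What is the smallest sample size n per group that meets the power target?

n = 199 per group

Set Φ(δ − 2.807) = 0.9; then δ − 2.807 = Φ⁻¹(0.9) = 1.282, giving δ = 4.089.
(Ignoring the negligible lower-tail rejection probability gives the usual closed-form inversion.)
δ = d·√(n/2) ⇒ n = 2(δ/d)² = 2 × (4.089 / 0.41)² = 198.89.
Rounding up, n = 199 per group.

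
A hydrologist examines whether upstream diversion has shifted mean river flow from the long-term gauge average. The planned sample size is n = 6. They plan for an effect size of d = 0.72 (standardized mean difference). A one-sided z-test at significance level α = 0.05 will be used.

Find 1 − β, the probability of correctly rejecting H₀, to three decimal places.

Noncentrality parameter: δ = d·√n = 0.72 × √6 = 1.7636
One-sided α = 0.05 → critical value z_{0.05} = 1.645.
Power = Φ(δ − 1.645) = Φ(0.119) = 0.5473.

Power ≈ 0.547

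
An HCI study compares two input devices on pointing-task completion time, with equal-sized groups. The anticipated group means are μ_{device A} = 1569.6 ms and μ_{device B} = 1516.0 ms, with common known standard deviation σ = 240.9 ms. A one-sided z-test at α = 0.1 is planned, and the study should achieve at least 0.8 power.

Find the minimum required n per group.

n = 183 per group

Standardized effect: d = |μ_{device A} − μ_{device B}| / σ = |1569.6 − 1516.0| / 240.9 = 0.2225
For power 0.8 need Φ(δ − z_{0.1}) = 0.8, so δ = z_{0.1} + z_{0.20} = 1.282 + 0.842 = 2.123.
δ = d·√(n/2) ⇒ n = 2(δ/d)² = 2 × (2.123 / 0.2225)² = 182.11.
Round up to the next whole unit.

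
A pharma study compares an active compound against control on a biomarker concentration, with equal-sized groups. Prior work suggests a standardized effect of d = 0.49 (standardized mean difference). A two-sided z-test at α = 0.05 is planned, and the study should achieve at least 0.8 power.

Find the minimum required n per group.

n = 66 per group

Set Φ(δ − 1.960) = 0.8; then δ − 1.960 = Φ⁻¹(0.8) = 0.842, giving δ = 2.802.
(The Φ(−δ − z_{α/2}) term is vanishingly small for δ > 0 and is dropped in the standard sample-size formula.)
δ = d·√(n/2) ⇒ n = 2(δ/d)² = 2 × (2.802 / 0.49)² = 65.38.
Rounding up, n = 66 per group.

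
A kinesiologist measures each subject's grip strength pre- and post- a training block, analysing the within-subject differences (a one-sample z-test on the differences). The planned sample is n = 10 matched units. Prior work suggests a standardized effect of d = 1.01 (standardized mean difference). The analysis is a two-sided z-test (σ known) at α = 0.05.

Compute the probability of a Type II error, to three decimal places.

Noncentrality parameter: δ = d·√n = 1.01 × √10 = 3.1939
Critical value for a two-sided test at α = 0.05: z_{α/2} = 1.960.
Power = Φ(δ − 1.960) + Φ(−δ − 1.960) = Φ(1.234) + Φ(-5.154) = 0.8914 + 0.0000 = 0.8914.
Type II error: β = 1 − power = 1 − 0.8914 = 0.1086.

β ≈ 0.109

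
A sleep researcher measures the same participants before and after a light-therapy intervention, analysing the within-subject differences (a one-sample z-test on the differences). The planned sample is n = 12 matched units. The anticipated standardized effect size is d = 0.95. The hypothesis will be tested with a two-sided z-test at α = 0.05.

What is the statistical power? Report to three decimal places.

Power ≈ 0.908

Noncentrality parameter: δ = d·√n = 0.95 × √12 = 3.2909
Critical value for a two-sided test at α = 0.05: z_{α/2} = 1.960.
Power = Φ(δ − 1.960) + Φ(−δ − 1.960) = Φ(1.331) + Φ(-5.251) = 0.9084 + 0.0000 = 0.9084.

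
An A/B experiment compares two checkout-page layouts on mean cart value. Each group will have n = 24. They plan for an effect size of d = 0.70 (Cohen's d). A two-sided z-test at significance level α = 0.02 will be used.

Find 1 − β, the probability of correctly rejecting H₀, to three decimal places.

Power ≈ 0.539

Noncentrality parameter: δ = d·√(n/2) = 0.70 × √(24/2) = 2.4249
Critical value for a two-sided test at α = 0.02: z_{α/2} = 2.326.
Power = Φ(δ − 2.326) + Φ(−δ − 2.326) = Φ(0.099) + Φ(-4.751) = 0.5392 + 0.0000 = 0.5392.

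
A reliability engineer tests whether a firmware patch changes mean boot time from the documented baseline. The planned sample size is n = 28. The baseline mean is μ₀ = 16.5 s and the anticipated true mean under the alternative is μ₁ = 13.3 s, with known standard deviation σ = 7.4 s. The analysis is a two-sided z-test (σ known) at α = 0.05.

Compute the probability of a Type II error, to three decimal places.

β ≈ 0.371

Standardized effect: d = |μ₁ − μ₀| / σ = |13.3 − 16.5| / 7.4 = 0.4324
Noncentrality parameter: δ = d·√n = 0.4324 × √28 = 2.2882
Critical value for a two-sided test at α = 0.05: z_{α/2} = 1.960.
Power = Φ(δ − 1.960) + Φ(−δ − 1.960) = Φ(0.328) + Φ(-4.248) = 0.6286 + 0.0000 = 0.6287.
Type II error: β = 1 − power = 1 − 0.6287 = 0.3713.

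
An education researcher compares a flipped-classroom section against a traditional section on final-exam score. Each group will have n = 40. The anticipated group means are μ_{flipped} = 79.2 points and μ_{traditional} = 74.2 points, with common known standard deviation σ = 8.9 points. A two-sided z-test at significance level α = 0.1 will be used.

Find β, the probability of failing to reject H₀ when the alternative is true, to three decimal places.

Standardized effect: d = |μ_{flipped} − μ_{traditional}| / σ = |79.2 − 74.2| / 8.9 = 0.5618
Noncentrality parameter: δ = d·√(n/2) = 0.5618 × √(40/2) = 2.5124
Critical value for a two-sided test at α = 0.1: z_{α/2} = 1.645.
Power = Φ(δ − 1.645) + Φ(−δ − 1.645) = Φ(0.868) + Φ(-4.157) = 0.8072 + 0.0000 = 0.8072.
Type II error: β = 1 − power = 1 − 0.8072 = 0.1928.

β ≈ 0.193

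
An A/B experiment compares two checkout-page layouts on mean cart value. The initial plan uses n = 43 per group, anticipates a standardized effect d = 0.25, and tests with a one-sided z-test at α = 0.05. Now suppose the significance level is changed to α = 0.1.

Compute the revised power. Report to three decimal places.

δ = d·√(n/2) = 0.25 × √(43/2) = 1.1592 (unchanged). New critical value: z_{0.1} = 1.282.
Revised power = Φ(δ − 1.282) = Φ(-0.122) = 0.4513.

Power ≈ 0.451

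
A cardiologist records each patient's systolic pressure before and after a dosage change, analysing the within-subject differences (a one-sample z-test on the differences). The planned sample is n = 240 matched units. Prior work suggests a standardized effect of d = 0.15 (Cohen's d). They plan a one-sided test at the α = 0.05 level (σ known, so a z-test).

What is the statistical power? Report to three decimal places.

Power ≈ 0.751

Noncentrality parameter: δ = d·√n = 0.15 × √240 = 2.3238
One-sided α = 0.05 → critical value z_{0.05} = 1.645.
Power = P(Z > 1.645 − δ) = Φ(0.679) = 0.7514.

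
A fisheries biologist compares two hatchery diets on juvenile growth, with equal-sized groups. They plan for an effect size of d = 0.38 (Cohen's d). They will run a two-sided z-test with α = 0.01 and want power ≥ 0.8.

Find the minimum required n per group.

Set Φ(δ − 2.576) = 0.8; then δ − 2.576 = Φ⁻¹(0.8) = 0.842, giving δ = 3.417.
(Ignoring the negligible lower-tail rejection probability gives the usual closed-form inversion.)
δ = d·√(n/2) ⇒ n = 2(δ/d)² = 2 × (3.417 / 0.38)² = 161.76.
Rounding up, n = 162 per group.

n = 162 per group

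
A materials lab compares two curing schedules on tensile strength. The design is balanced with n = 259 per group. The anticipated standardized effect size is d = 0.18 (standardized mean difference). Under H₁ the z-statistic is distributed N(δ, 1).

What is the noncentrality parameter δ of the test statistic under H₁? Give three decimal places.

δ ≈ 2.048

The noncentrality parameter scales effect size by the design's sample-size factor: δ = d·√(n/2) = 0.18 × √(259/2) = 2.0484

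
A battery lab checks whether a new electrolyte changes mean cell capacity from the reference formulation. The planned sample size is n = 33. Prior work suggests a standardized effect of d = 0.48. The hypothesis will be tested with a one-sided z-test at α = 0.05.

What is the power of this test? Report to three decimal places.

Noncentrality parameter: δ = d·√n = 0.48 × √33 = 2.7574
Critical value for a one-sided test at α = 0.05: z_α = 1.645.
Power = P(Z > 1.645 − δ) = Φ(1.113) = 0.8670.

Power ≈ 0.867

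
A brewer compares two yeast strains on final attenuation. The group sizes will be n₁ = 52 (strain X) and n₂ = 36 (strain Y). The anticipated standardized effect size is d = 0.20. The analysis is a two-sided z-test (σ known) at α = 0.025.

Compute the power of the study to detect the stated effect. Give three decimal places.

Power ≈ 0.094

Noncentrality parameter: δ = d / √(1/n₁ + 1/n₂) = 0.20 / √(1/52 + 1/36) = 0.9224
Critical value for a two-sided test at α = 0.025: z_{α/2} = 2.241.
Power = Φ(δ − 2.241) + Φ(−δ − 2.241) = Φ(-1.319) + Φ(-3.164) = 0.0936 + 0.0008 = 0.0944.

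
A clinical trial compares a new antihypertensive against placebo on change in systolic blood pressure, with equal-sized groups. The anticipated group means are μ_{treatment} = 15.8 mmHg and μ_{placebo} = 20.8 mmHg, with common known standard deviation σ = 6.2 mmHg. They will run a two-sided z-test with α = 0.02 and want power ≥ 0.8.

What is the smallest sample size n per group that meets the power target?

Standardized effect: d = |μ_{treatment} − μ_{placebo}| / σ = |15.8 − 20.8| / 6.2 = 0.8065
Set Φ(δ − 2.326) = 0.8; then δ − 2.326 = Φ⁻¹(0.8) = 0.842, giving δ = 3.168.
(For δ > 0 the lower-tail rejection region contributes negligibly to power, so the one-term inversion is standard.)
δ = d·√(n/2) ⇒ n = 2(δ/d)² = 2 × (3.168 / 0.8065)² = 30.86.
Round up to the next whole unit.

n = 31 per group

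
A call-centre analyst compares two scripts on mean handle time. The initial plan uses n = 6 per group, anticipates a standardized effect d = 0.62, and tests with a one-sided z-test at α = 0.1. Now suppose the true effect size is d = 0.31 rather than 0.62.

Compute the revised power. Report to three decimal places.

With d = 0.31: δ = d·√(n/2) = 0.31 × √(6/2) = 0.5369. Critical value z_{0.1} = 1.282.
Revised power = Φ(δ − 1.282) = Φ(-0.745) = 0.2283.

Power ≈ 0.228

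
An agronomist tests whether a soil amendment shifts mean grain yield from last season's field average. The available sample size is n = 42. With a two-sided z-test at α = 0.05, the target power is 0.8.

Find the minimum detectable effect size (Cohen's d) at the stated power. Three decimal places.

Required noncentrality: δ = z_{0.025} + z_{0.20} = 1.960 + 0.842 = 2.802.
(The second rejection-region term Φ(−δ − z_{α/2}) is negligible and dropped.)
δ = d·√n ⇒ d = δ/√n = 2.802/√42 = 0.4323.

d ≈ 0.432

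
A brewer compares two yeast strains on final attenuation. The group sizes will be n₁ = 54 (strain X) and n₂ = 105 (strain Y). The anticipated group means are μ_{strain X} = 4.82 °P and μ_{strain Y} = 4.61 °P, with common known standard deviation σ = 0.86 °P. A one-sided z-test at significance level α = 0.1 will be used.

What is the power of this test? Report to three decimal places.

Power ≈ 0.570

Standardized effect: d = |μ_{strain X} − μ_{strain Y}| / σ = |4.82 − 4.61| / 0.86 = 0.2442
Noncentrality parameter: δ = d / √(1/n₁ + 1/n₂) = 0.2442 / √(1/54 + 1/105) = 1.4582
One-sided α = 0.1 → critical value z_{0.1} = 1.282.
Power = P(Z > 1.282 − δ) = Φ(0.177) = 0.5701.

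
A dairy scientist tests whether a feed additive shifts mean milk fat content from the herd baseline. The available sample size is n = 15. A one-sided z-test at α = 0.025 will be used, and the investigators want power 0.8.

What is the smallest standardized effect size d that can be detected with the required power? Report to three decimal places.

d ≈ 0.723

Required noncentrality: δ = z_{0.025} + z_{0.20} = 1.960 + 0.842 = 2.802.
δ = d·√n ⇒ d = δ/√n = 2.802/√15 = 0.7234.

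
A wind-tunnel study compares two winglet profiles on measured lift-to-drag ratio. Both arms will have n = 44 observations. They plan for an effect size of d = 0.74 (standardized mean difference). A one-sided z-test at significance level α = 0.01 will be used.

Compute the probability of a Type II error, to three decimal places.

β ≈ 0.126

Noncentrality parameter: δ = d·√(n/2) = 0.74 × √(44/2) = 3.4709
Critical value for a one-sided test at α = 0.01: z_α = 2.326.
Power = P(Z > 2.326 − δ) = Φ(1.145) = 0.8738.
Type II error: β = 1 − power = 1 − 0.8738 = 0.1262.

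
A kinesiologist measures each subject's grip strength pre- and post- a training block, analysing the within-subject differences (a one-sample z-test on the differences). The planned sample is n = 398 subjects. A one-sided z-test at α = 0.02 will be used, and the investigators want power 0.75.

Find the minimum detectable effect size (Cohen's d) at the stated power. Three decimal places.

Required noncentrality: δ = z_{0.02} + z_{0.25} = 2.054 + 0.674 = 2.728.
δ = d·√n ⇒ d = δ/√n = 2.728/√398 = 0.1368.

d ≈ 0.137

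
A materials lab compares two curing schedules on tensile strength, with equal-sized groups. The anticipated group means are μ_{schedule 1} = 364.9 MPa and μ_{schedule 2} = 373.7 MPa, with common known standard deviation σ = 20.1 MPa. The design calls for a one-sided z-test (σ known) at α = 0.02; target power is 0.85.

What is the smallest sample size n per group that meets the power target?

n = 100 per group

Standardized effect: d = |μ_{schedule 1} − μ_{schedule 2}| / σ = |364.9 − 373.7| / 20.1 = 0.4378
For power 0.85 need Φ(δ − z_{0.02}) = 0.85, so δ = z_{0.02} + z_{0.15} = 2.054 + 1.036 = 3.090.
δ = d·√(n/2) ⇒ n = 2(δ/d)² = 2 × (3.090 / 0.4378)² = 99.64.
Round up to the next whole unit.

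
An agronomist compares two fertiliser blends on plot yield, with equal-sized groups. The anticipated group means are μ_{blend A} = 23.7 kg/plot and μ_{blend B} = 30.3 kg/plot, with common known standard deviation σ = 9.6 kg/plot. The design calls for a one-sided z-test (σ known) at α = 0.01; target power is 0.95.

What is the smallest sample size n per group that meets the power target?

Standardized effect: d = |μ_{blend A} − μ_{blend B}| / σ = |23.7 − 30.3| / 9.6 = 0.6875
Set Φ(δ − 2.326) = 0.95; then δ − 2.326 = Φ⁻¹(0.95) = 1.645, giving δ = 3.971.
δ = d·√(n/2) ⇒ n = 2(δ/d)² = 2 × (3.971 / 0.6875)² = 66.73.
Rounding up, n = 67 per group.

n = 67 per group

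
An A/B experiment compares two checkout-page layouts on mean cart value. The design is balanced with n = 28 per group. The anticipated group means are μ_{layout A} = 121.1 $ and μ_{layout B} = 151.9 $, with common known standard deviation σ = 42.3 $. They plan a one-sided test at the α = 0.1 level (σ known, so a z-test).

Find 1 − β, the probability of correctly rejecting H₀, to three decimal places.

Standardized effect: d = |μ_{layout A} − μ_{layout B}| / σ = |121.1 − 151.9| / 42.3 = 0.7281
Noncentrality parameter: δ = d·√(n/2) = 0.7281 × √(28/2) = 2.7244
One-sided α = 0.1 → critical value z_{0.1} = 1.282.
Power = P(Z > 1.282 − δ) = Φ(1.443) = 0.9255.

Power ≈ 0.925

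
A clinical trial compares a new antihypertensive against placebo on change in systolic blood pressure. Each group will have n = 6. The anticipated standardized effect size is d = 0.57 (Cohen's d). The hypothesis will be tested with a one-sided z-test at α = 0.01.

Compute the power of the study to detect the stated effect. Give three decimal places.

Noncentrality parameter: δ = d·√(n/2) = 0.57 × √(6/2) = 0.9873
Critical value for a one-sided test at α = 0.01: z_α = 2.326.
Power = Φ(δ − 2.326) = Φ(-1.339) = 0.0903.

Power ≈ 0.090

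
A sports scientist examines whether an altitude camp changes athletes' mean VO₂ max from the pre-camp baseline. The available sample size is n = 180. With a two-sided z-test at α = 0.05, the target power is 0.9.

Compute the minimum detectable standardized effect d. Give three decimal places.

d ≈ 0.242

Need Φ(δ − 1.960) = 0.9, so δ = 1.960 + 1.282 = 3.242.
(Lower-tail contribution to power is negligible for δ > 0.)
δ = d·√n ⇒ d = δ/√n = 3.242/√180 = 0.2416.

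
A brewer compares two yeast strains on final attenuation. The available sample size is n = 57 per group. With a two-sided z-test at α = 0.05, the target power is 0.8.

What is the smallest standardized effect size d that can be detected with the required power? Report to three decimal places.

d ≈ 0.525

Need Φ(δ − 1.960) = 0.8, so δ = 1.960 + 0.842 = 2.802.
(The second rejection-region term Φ(−δ − z_{α/2}) is negligible and dropped.)
δ = d·√(n/2) ⇒ d = δ/√(n/2) = 2.802/√(57/2) = 0.5248.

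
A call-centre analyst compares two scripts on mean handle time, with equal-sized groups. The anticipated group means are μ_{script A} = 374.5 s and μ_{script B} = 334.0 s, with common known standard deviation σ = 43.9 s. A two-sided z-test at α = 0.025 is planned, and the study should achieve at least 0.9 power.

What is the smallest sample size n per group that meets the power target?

n = 30 per group

Standardized effect: d = |μ_{script A} − μ_{script B}| / σ = |374.5 − 334.0| / 43.9 = 0.9226
Set Φ(δ − 2.241) = 0.9; then δ − 2.241 = Φ⁻¹(0.9) = 1.282, giving δ = 3.523.
(The Φ(−δ − z_{α/2}) term is vanishingly small for δ > 0 and is dropped in the standard sample-size formula.)
δ = d·√(n/2) ⇒ n = 2(δ/d)² = 2 × (3.523 / 0.9226)² = 29.17.
Rounding up, n = 30 per group.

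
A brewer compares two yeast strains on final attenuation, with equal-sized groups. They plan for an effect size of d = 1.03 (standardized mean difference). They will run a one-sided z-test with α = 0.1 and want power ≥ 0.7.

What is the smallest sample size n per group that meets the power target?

Set Φ(δ − 1.282) = 0.7; then δ − 1.282 = Φ⁻¹(0.7) = 0.524, giving δ = 1.806.
δ = d·√(n/2) ⇒ n = 2(δ/d)² = 2 × (1.806 / 1.03)² = 6.15.
Rounding up, n = 7 per group.

n = 7 per group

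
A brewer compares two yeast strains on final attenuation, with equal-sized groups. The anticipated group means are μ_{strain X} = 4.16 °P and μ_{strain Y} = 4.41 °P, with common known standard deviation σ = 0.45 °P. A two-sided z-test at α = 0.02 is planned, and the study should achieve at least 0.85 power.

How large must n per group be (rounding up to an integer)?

n = 74 per group

Standardized effect: d = |μ_{strain X} − μ_{strain Y}| / σ = |4.16 − 4.41| / 0.45 = 0.5556
For power 0.85 need Φ(δ − z_{0.01}) = 0.85, so δ = z_{0.01} + z_{0.15} = 2.326 + 1.036 = 3.363.
(For δ > 0 the lower-tail rejection region contributes negligibly to power, so the one-term inversion is standard.)
δ = d·√(n/2) ⇒ n = 2(δ/d)² = 2 × (3.363 / 0.5556)² = 73.28.
Round up to the next whole unit.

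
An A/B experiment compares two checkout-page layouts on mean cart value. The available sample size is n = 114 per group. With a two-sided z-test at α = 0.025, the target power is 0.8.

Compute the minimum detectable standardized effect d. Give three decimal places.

Required noncentrality: δ = z_{0.0125} + z_{0.20} = 2.241 + 0.842 = 3.083.
(Lower-tail contribution to power is negligible for δ > 0.)
δ = d·√(n/2) ⇒ d = δ/√(n/2) = 3.083/√(114/2) = 0.4084.

d ≈ 0.408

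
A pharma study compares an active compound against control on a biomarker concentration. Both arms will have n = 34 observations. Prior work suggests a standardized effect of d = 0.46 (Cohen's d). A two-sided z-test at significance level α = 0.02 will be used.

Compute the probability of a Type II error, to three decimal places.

Noncentrality parameter: λ = d·√(n/2) = 0.46 × √(34/2) = 1.8966
Critical value for a two-sided test at α = 0.02: z_{α/2} = 2.326.
Power = Φ(λ − 2.326) + Φ(−λ − 2.326) = Φ(-0.430) + Φ(-4.223) = 0.3337 + 0.0000 = 0.3337.
Type II error: β = 1 − power = 1 − 0.3337 = 0.6663.

β ≈ 0.666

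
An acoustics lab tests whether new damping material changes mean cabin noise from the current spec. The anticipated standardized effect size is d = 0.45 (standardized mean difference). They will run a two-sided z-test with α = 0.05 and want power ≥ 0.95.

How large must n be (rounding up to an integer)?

n = 65

For power 0.95 need Φ(δ − z_{0.025}) = 0.95, so δ = z_{0.025} + z_{0.05} = 1.960 + 1.645 = 3.605.
(For δ > 0 the lower-tail rejection region contributes negligibly to power, so the one-term inversion is standard.)
δ = d·√n ⇒ n = (δ/d)² = (3.605 / 0.45)² = 64.17.
Rounding up, n = 65.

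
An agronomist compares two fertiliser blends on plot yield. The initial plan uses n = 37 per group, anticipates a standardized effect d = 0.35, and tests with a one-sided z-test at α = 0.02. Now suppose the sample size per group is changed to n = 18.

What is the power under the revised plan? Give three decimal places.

Power ≈ 0.158

With n = 18 per group: δ = d·√(n/2) = 0.35 × √(18/2) = 1.0500. Critical value z_{0.02} = 2.054.
Revised power = Φ(δ − 2.054) = Φ(-1.004) = 0.1577.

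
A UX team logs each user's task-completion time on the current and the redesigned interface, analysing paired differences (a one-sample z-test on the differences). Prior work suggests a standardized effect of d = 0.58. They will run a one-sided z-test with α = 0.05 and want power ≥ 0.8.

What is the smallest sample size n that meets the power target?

n = 19

Set Φ(δ − 1.645) = 0.8; then δ − 1.645 = Φ⁻¹(0.8) = 0.842, giving δ = 2.486.
δ = d·√n ⇒ n = (δ/d)² = (2.486 / 0.58)² = 18.38.
Rounding up, n = 19.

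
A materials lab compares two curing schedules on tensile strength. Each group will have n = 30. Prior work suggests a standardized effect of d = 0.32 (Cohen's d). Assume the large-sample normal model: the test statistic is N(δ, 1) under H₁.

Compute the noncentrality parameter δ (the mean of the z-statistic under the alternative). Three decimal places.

δ ≈ 1.239

δ = d·√(n/2) = 0.32 × √(30/2) = 1.2394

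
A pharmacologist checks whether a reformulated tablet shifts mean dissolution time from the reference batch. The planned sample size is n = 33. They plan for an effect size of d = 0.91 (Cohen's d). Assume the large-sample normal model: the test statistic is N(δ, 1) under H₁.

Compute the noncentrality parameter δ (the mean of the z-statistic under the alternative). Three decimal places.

δ = d·√n = 0.91 × √33 = 5.2276

δ ≈ 5.228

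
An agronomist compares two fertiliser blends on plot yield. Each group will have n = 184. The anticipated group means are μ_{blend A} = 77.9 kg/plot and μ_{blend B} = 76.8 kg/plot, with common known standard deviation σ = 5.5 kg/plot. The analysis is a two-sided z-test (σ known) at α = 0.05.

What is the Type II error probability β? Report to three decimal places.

Standardized effect: d = |μ_{blend A} − μ_{blend B}| / σ = |77.9 − 76.8| / 5.5 = 0.2000
Noncentrality parameter: λ = d·√(n/2) = 0.2000 × √(184/2) = 1.9183
Critical value for a two-sided test at α = 0.05: z_{α/2} = 1.960.
Power = Φ(λ − 1.960) + Φ(−λ − 1.960) = Φ(-0.042) + Φ(-3.878) = 0.4834 + 0.0001 = 0.4834.
Type II error: β = 1 − power = 1 − 0.4834 = 0.5166.

β ≈ 0.517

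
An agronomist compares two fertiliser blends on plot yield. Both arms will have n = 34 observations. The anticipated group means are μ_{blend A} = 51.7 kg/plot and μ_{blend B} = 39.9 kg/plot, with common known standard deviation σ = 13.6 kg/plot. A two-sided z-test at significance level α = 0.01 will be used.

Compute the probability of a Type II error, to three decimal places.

Standardized effect: d = |μ_{blend A} − μ_{blend B}| / σ = |51.7 − 39.9| / 13.6 = 0.8676
Noncentrality parameter: δ = d·√(n/2) = 0.8676 × √(34/2) = 3.5774
Two-sided α = 0.01 → critical value z_{0.005} = 2.576.
Power = Φ(δ − 2.576) + Φ(−δ − 2.576) = Φ(1.002) + Φ(-6.153) = 0.8417 + 0.0000 = 0.8417.
Type II error: β = 1 − power = 1 − 0.8417 = 0.1583.

β ≈ 0.158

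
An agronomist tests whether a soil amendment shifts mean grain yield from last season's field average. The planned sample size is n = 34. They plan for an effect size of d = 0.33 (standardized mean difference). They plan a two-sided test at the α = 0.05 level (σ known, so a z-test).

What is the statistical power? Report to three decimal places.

Power ≈ 0.486

Noncentrality parameter: δ = d·√n = 0.33 × √34 = 1.9242
Two-sided α = 0.05 → critical value z_{0.025} = 1.960.
Power = Φ(δ − 1.960) + Φ(−δ − 1.960) = Φ(-0.036) + Φ(-3.884) = 0.4857 + 0.0001 = 0.4858.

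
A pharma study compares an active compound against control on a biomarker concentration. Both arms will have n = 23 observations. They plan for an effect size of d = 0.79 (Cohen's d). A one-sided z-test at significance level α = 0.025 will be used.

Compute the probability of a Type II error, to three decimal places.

Noncentrality parameter: δ = d·√(n/2) = 0.79 × √(23/2) = 2.6790
Critical value for a one-sided test at α = 0.025: z_α = 1.960.
Power = P(Z > 1.960 − δ) = Φ(0.719) = 0.7639.
Type II error: β = 1 − power = 1 − 0.7639 = 0.2361.

β ≈ 0.236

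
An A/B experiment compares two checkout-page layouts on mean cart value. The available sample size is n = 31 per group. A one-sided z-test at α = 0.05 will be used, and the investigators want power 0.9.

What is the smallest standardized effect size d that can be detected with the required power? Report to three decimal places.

d ≈ 0.743

Need Φ(δ − 1.645) = 0.9, so δ = 1.645 + 1.282 = 2.926.
δ = d·√(n/2) ⇒ d = δ/√(n/2) = 2.926/√(31/2) = 0.7433.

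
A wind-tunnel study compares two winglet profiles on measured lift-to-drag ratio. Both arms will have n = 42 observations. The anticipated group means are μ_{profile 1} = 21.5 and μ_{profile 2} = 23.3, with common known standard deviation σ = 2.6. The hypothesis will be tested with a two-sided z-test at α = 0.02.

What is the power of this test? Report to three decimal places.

Power ≈ 0.801

Standardized effect: d = |μ_{profile 1} − μ_{profile 2}| / σ = |21.5 − 23.3| / 2.6 = 0.6923
Noncentrality parameter: λ = d·√(n/2) = 0.6923 × √(42/2) = 3.1726
Critical value for a two-sided test at α = 0.02: z_{α/2} = 2.326.
Power = Φ(λ − 2.326) + Φ(−λ − 2.326) = Φ(0.846) + Φ(-5.499) = 0.8013 + 0.0000 = 0.8013.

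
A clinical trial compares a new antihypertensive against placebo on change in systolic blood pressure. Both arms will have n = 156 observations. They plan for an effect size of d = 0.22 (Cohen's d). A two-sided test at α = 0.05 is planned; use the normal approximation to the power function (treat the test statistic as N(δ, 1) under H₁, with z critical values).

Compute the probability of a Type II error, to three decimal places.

Noncentrality parameter: δ = d·√(n/2) = 0.22 × √(156/2) = 1.9430
Critical value for a two-sided test at α = 0.05: z_{α/2} = 1.960.
Power = Φ(δ − 1.960) + Φ(−δ − 1.960) = Φ(-0.017) + Φ(-3.903) = 0.4932 + 0.0000 = 0.4933.
Type II error: β = 1 − power = 1 − 0.4933 = 0.5067.

β ≈ 0.507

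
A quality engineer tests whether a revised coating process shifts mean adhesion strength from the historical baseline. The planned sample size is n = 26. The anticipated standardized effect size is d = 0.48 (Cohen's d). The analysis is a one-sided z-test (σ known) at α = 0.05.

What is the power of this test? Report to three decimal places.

Noncentrality parameter: δ = d·√n = 0.48 × √26 = 2.4475
Critical value for a one-sided test at α = 0.05: z_α = 1.645.
Power = P(Z > 1.645 − δ) = Φ(0.803) = 0.7889.

Power ≈ 0.789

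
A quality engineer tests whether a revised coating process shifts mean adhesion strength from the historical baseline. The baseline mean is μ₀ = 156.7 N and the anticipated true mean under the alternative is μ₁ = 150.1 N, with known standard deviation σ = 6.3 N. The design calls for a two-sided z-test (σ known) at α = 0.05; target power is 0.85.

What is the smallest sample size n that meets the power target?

n = 9

Standardized effect: d = |μ₁ − μ₀| / σ = |150.1 − 156.7| / 6.3 = 1.0476
For power 0.85 need Φ(δ − z_{0.025}) = 0.85, so δ = z_{0.025} + z_{0.15} = 1.960 + 1.036 = 2.996.
(Ignoring the negligible lower-tail rejection probability gives the usual closed-form inversion.)
δ = d·√n ⇒ n = (δ/d)² = (2.996 / 1.0476)² = 8.18.
Rounding up, n = 9.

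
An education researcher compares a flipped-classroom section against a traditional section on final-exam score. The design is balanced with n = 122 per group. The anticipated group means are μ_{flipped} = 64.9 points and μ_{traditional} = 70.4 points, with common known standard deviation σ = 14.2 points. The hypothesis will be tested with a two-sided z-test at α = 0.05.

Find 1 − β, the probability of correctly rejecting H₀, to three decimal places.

Standardized effect: d = |μ_{flipped} − μ_{traditional}| / σ = |64.9 − 70.4| / 14.2 = 0.3873
Noncentrality parameter: δ = d·√(n/2) = 0.3873 × √(122/2) = 3.0251
Critical value for a two-sided test at α = 0.05: z_{α/2} = 1.960.
Power = Φ(δ − 1.960) + Φ(−δ − 1.960) = Φ(1.065) + Φ(-4.985) = 0.8566 + 0.0000 = 0.8566.

Power ≈ 0.857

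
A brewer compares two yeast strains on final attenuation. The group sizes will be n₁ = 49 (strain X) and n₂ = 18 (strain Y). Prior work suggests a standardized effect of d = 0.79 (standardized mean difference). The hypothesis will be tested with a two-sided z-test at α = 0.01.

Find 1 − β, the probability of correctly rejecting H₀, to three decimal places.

Noncentrality parameter: δ = d / √(1/n₁ + 1/n₂) = 0.79 / √(1/49 + 1/18) = 2.8663
Two-sided α = 0.01 → critical value z_{0.005} = 2.576.
Power = Φ(δ − 2.576) + Φ(−δ − 2.576) = Φ(0.290) + Φ(-5.442) = 0.6143 + 0.0000 = 0.6143.

Power ≈ 0.614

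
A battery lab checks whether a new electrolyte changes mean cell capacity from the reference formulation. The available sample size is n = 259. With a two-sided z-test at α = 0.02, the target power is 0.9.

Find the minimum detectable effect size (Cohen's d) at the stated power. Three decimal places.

Required noncentrality: δ = z_{0.01} + z_{0.10} = 2.326 + 1.282 = 3.608.
(Lower-tail contribution to power is negligible for δ > 0.)
δ = d·√n ⇒ d = δ/√n = 3.608/√259 = 0.2242.

d ≈ 0.224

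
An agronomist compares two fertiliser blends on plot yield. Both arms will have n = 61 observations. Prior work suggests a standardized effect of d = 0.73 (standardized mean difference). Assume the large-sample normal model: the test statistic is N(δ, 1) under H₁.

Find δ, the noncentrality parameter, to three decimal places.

δ ≈ 4.032

δ = d·√(n/2) = 0.73 × √(61/2) = 4.0316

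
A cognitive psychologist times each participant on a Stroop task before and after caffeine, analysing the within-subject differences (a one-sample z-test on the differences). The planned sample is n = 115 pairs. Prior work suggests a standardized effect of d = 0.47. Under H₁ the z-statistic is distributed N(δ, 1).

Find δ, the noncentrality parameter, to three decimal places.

The noncentrality parameter scales effect size by the design's sample-size factor: δ = d·√n = 0.47 × √115 = 5.0402

δ ≈ 5.040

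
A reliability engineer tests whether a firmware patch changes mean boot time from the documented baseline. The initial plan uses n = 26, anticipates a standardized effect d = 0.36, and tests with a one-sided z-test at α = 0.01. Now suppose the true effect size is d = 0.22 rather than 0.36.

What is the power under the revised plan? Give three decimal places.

With d = 0.22: δ = d·√n = 0.22 × √26 = 1.1218. Critical value z_{0.01} = 2.326.
Revised power = P(Z > 2.326 − δ) = Φ(-1.205) = 0.1142.

Power ≈ 0.114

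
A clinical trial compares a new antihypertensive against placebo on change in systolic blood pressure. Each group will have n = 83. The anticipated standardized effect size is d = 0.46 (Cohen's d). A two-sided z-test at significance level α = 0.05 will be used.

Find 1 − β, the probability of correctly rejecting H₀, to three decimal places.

Power ≈ 0.842

Noncentrality parameter: δ = d·√(n/2) = 0.46 × √(83/2) = 2.9633
Two-sided α = 0.05 → critical value z_{0.025} = 1.960.
Power = Φ(δ − 1.960) + Φ(−δ − 1.960) = Φ(1.003) + Φ(-4.923) = 0.8422 + 0.0000 = 0.8422.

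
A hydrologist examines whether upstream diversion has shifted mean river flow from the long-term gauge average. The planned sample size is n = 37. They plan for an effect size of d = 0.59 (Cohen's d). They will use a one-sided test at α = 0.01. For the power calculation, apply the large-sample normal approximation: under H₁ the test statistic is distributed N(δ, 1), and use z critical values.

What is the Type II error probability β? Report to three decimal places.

β ≈ 0.103

Noncentrality parameter: δ = d·√n = 0.59 × √37 = 3.5888
Critical value for a one-sided test at α = 0.01: z_α = 2.326.
Power = P(Z > 2.326 − δ) = Φ(1.262) = 0.8966.
Type II error: β = 1 − power = 1 − 0.8966 = 0.1034.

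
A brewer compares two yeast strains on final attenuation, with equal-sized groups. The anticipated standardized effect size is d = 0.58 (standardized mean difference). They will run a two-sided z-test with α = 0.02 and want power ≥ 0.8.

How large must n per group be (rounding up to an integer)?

For power 0.8 need Φ(δ − z_{0.01}) = 0.8, so δ = z_{0.01} + z_{0.20} = 2.326 + 0.842 = 3.168.
(The Φ(−δ − z_{α/2}) term is vanishingly small for δ > 0 and is dropped in the standard sample-size formula.)
δ = d·√(n/2) ⇒ n = 2(δ/d)² = 2 × (3.168 / 0.58)² = 59.67.
Rounding up, n = 60 per group.

n = 60 per group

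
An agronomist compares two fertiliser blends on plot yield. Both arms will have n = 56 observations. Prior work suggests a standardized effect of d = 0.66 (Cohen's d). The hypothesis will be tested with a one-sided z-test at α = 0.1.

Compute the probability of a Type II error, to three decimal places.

β ≈ 0.014

Noncentrality parameter: δ = d·√(n/2) = 0.66 × √(56/2) = 3.4924
Critical value for a one-sided test at α = 0.1: z_α = 1.282.
Power = Φ(δ − 1.282) = Φ(2.211) = 0.9865.
Type II error: β = 1 − power = 1 − 0.9865 = 0.0135.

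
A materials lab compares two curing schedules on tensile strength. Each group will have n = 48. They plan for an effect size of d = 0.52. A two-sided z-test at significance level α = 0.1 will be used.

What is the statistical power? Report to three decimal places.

Power ≈ 0.817

Noncentrality parameter: δ = d·√(n/2) = 0.52 × √(48/2) = 2.5475
Two-sided α = 0.1 → critical value z_{0.05} = 1.645.
Power = Φ(δ − 1.645) + Φ(−δ − 1.645) = Φ(0.903) + Φ(-4.192) = 0.8166 + 0.0000 = 0.8166.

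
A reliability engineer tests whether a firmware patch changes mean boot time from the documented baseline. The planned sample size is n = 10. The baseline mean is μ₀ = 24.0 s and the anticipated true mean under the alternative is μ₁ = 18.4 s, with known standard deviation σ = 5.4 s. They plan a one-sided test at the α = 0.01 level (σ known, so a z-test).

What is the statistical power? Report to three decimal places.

Standardized effect: d = |μ₁ − μ₀| / σ = |18.4 − 24.0| / 5.4 = 1.0370
Noncentrality parameter: δ = d·√n = 1.0370 × √10 = 3.2794
One-sided α = 0.01 → critical value z_{0.01} = 2.326.
Power = P(Z > 2.326 − δ) = Φ(0.953) = 0.8297.

Power ≈ 0.830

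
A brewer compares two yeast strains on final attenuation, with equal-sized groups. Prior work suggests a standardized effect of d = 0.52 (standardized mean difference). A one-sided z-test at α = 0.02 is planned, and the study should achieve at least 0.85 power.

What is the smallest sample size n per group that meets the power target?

Set Φ(δ − 2.054) = 0.85; then δ − 2.054 = Φ⁻¹(0.85) = 1.036, giving δ = 3.090.
δ = d·√(n/2) ⇒ n = 2(δ/d)² = 2 × (3.090 / 0.52)² = 70.63.
Round up to the next whole unit.

n = 71 per group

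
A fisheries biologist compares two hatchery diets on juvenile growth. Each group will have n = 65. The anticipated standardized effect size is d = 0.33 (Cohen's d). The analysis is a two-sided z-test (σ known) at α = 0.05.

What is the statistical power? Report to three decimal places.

Power ≈ 0.469

Noncentrality parameter: δ = d·√(n/2) = 0.33 × √(65/2) = 1.8813
Two-sided α = 0.05 → critical value z_{0.025} = 1.960.
Power = Φ(δ − 1.960) + Φ(−δ − 1.960) = Φ(-0.079) + Φ(-3.841) = 0.4686 + 0.0001 = 0.4687.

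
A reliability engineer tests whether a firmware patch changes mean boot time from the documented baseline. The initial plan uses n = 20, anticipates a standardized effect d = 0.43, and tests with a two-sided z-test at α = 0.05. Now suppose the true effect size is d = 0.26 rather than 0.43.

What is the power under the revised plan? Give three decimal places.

With d = 0.26: δ = d·√n = 0.26 × √20 = 1.1628. Critical value z_{0.025} = 1.960.
Revised power = Φ(δ − 1.960) + Φ(−δ − 1.960) = Φ(-0.797) + Φ(-3.123) = 0.2127 + 0.0009 = 0.2136.

Power ≈ 0.214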